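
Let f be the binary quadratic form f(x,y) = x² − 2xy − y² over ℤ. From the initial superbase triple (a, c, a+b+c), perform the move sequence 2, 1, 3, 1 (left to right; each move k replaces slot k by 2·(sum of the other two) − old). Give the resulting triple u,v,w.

start (1,-1,-2) = (f(1,0),f(0,1),f(1,1))
replace slot 2: 2·(1+(-2)) − (-1) = -1 → (1,-1,-2)
replace slot 1: 2·((-1)+(-2)) − 1 = -7 → (-7,-1,-2)
replace slot 3: 2·((-7)+(-1)) − (-2) = -14 → (-7,-1,-14)
replace slot 1: 2·((-1)+(-14)) − (-7) = -23 → (-23,-1,-14)

-23,-1,-14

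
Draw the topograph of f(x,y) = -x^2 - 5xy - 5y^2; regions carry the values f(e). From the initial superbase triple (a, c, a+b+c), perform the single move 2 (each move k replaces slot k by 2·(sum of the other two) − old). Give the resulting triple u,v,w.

start (-1,-5,-11) = (f(1,0),f(0,1),f(1,1))
replace slot 2: 2·((-1)+(-11)) − (-5) = -19 → (-1,-19,-11)

-1,-19,-11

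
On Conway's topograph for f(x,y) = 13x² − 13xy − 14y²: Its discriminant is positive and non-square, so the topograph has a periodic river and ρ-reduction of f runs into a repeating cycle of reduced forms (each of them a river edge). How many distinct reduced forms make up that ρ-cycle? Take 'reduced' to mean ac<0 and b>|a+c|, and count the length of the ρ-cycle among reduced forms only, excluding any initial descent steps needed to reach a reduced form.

D = 897, ⌊√D⌋ = 29
descent: ρ → (-14,13,13)  [lands on river]
river: ρ → (13,13,-14)
river: ρ → (-14,15,12)
river: ρ → (12,9,-17)
river: ρ → (-17,25,4)
river: ρ → (4,23,-23)
river: ρ → (-23,23,4)
river: ρ → (4,25,-17)
river: ρ → (-17,9,12)
river: ρ → (12,15,-14)
ρ-cycle length = 10 (tail of 1 descent step not counted)

10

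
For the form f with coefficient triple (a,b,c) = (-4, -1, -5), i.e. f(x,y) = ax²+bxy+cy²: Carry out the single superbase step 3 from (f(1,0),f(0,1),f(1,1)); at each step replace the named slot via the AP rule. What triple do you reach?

start (-4,-5,-10) = (f(1,0),f(0,1),f(1,1))
replace slot 3: 2·((-4)+(-5)) − (-10) = -8 → (-4,-5,-8)

-4,-5,-8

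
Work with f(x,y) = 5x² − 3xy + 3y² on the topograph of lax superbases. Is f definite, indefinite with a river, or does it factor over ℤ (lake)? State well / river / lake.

D = b²−4ac = (-3)² − 4·5·3 = -51
D < 0 ⇒ definite ⇒ every region one sign ⇒ single well

well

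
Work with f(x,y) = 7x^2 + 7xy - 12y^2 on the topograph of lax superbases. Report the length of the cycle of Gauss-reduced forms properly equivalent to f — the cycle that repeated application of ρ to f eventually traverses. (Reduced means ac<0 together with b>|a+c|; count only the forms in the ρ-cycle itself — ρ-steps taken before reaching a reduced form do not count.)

D = 385, ⌊√D⌋ = 19
river: ρ → (-12,17,2)
river: ρ → (2,19,-3)
river: ρ → (-3,17,8)
river: ρ → (8,15,-5)
river: ρ → (-5,15,8)
river: ρ → (8,17,-3)
river: ρ → (-3,19,2)
river: ρ → (2,17,-12)
river: ρ → (-12,7,7)
river: ρ → (7,7,-12)
ρ-cycle length = 10 (tail of 0 descent steps not counted)

10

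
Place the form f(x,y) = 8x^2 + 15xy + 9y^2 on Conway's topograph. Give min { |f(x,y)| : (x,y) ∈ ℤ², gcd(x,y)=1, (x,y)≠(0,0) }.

translate: b→-1 (≡15 mod 16), so (8,15,9)→(8,-1,2)
flip: (8,-1,2)→(2,1,8)
reduced (well bottom): (2,1,8) with a≤c, −a<b≤a
well minimum = a = 2

2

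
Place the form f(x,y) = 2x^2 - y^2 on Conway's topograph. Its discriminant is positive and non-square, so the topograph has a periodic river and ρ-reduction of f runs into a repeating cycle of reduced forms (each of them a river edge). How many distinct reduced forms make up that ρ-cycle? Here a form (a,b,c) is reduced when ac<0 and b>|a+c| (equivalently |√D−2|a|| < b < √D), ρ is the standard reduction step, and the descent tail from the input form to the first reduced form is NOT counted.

D = 8, ⌊√D⌋ = 2
descent: ρ → (-1,2,1)  [lands on river]
river: ρ → (1,2,-1)
ρ-cycle length = 2 (tail of 1 descent step not counted)

2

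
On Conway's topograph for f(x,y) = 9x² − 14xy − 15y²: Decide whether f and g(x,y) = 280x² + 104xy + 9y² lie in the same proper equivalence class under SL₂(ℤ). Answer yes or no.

D₁ = 736, D₂ = 736
river cycle of f (length 12): (-15, 14, 9), (9, 22, -7), (-7, 20, 12), (12, 4, -15), (-15, 26, 1), (1, 26, -15), (-15, 4, 12), (12, 20, -7), (-7, 22, 9), (9, 14, -15), … (2 more)
river cycle of g (length 12): (9, 22, -7), (-7, 20, 12), (12, 4, -15), (-15, 26, 1), (1, 26, -15), (-15, 4, 12), (12, 20, -7), (-7, 22, 9), (9, 14, -15), (-15, 16, 8), … (2 more)
cycles coincide ⇒ equivalent

yes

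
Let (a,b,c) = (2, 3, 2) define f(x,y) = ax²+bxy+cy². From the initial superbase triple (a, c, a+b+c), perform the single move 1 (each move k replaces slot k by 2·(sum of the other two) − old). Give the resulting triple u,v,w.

start (2,2,7) = (f(1,0),f(0,1),f(1,1))
replace slot 1: 2·(2+7) − 2 = 16 → (16,2,7)

16,2,7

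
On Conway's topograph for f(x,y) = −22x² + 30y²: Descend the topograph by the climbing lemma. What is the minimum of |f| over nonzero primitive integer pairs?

descent: ρ → (30,0,-22)
descent: ρ → (-22,44,8)  [lands on river]
river: ρ → (8,36,-42)
river: ρ → (-42,48,2)
river: ρ → (2,48,-42)
river: ρ → (-42,36,8)
river: ρ → (8,44,-22)
closes: descent 2, river 6
min |a| on river = 2

2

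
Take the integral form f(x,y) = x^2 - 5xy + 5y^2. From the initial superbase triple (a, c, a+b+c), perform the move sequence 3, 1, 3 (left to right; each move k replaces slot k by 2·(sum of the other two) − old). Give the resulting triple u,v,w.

start (1,5,1) = (f(1,0),f(0,1),f(1,1))
replace slot 3: 2·(1+5) − 1 = 11 → (1,5,11)
replace slot 1: 2·(5+11) − 1 = 31 → (31,5,11)
replace slot 3: 2·(31+5) − 11 = 61 → (31,5,61)

31,5,61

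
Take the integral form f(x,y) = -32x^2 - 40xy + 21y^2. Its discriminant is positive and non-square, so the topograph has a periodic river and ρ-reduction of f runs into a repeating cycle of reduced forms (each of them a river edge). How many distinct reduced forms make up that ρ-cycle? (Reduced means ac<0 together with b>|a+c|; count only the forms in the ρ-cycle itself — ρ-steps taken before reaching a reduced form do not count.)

D = 4288, ⌊√D⌋ = 65
descent: ρ → (21,40,-32)  [lands on river]
river: ρ → (-32,24,29)
river: ρ → (29,34,-27)
river: ρ → (-27,20,36)
river: ρ → (36,52,-11)
river: ρ → (-11,58,21)
river: ρ → (21,26,-43)
river: ρ → (-43,60,4)
river: ρ → (4,60,-43)
river: ρ → (-43,26,21)
river: ρ → (21,58,-11)
river: ρ → (-11,52,36)
river: ρ → (36,20,-27)
river: ρ → (-27,34,29)
river: ρ → (29,24,-32)
river: ρ → (-32,40,21)
river: ρ → (21,44,-28)
river: ρ → (-28,12,37)
river: ρ → (37,62,-3)
river: ρ → (-3,64,16)
river: ρ → (16,64,-3)
river: ρ → (-3,62,37)
river: ρ → (37,12,-28)
river: ρ → (-28,44,21)
ρ-cycle length = 24 (tail of 1 descent step not counted)

24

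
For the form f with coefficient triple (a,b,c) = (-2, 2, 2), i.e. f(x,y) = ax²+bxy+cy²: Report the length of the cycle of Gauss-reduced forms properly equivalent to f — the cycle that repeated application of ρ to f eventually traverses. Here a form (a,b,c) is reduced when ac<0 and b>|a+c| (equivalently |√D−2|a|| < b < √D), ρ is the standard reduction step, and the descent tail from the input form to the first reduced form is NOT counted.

D = 20, ⌊√D⌋ = 4
river: ρ → (2,2,-2)
river: ρ → (-2,2,2)
ρ-cycle length = 2 (tail of 0 descent steps not counted)

2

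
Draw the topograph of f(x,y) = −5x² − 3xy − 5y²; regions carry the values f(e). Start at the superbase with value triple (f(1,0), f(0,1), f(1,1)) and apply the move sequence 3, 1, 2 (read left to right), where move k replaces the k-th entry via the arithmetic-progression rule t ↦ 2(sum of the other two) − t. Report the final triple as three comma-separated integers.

start (-5,-5,-13) = (f(1,0),f(0,1),f(1,1))
replace slot 3: 2·((-5)+(-5)) − (-13) = -7 → (-5,-5,-7)
replace slot 1: 2·((-5)+(-7)) − (-5) = -19 → (-19,-5,-7)
replace slot 2: 2·((-19)+(-7)) − (-5) = -47 → (-19,-47,-7)

-19,-47,-7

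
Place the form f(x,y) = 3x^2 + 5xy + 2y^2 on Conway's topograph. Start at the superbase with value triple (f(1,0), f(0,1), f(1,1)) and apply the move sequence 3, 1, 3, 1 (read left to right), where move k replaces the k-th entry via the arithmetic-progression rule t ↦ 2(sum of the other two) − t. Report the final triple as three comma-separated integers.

start (3,2,10) = (f(1,0),f(0,1),f(1,1))
replace slot 3: 2·(3+2) − 10 = 0 → (3,2,0)
replace slot 1: 2·(2+0) − 3 = 1 → (1,2,0)
replace slot 3: 2·(1+2) − 0 = 6 → (1,2,6)
replace slot 1: 2·(2+6) − 1 = 15 → (15,2,6)

15,2,6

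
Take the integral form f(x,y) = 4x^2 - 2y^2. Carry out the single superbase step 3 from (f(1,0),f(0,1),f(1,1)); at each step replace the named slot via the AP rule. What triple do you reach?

start (4,-2,2) = (f(1,0),f(0,1),f(1,1))
replace slot 3: 2·(4+(-2)) − 2 = 2 → (4,-2,2)

4,-2,2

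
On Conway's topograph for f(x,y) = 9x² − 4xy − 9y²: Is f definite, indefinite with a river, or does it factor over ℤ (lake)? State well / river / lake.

D = b²−4ac = (-4)² − 4·9·(-9) = 340
D > 0 non-square ⇒ indefinite ⇒ periodic river

river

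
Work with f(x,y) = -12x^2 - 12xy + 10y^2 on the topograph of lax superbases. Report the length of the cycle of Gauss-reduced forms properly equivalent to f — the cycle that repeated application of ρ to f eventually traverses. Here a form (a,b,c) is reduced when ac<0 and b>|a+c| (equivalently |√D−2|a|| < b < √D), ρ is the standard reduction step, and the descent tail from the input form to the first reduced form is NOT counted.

D = 624, ⌊√D⌋ = 24
descent: ρ → (10,12,-12)  [lands on river]
river: ρ → (-12,12,10)
river: ρ → (10,8,-14)
river: ρ → (-14,20,4)
river: ρ → (4,20,-14)
river: ρ → (-14,8,10)
ρ-cycle length = 6 (tail of 1 descent step not counted)

6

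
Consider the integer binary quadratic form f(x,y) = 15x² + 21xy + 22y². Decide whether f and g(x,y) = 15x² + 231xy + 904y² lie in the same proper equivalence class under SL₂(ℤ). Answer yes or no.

D₁ = -879, D₂ = -879
f: translate: b→-9 (≡21 mod 30), so (15,21,22)→(15,-9,16)
f: reduced (well bottom): (15,-9,16) with a≤c, −a<b≤a
g: translate: b→-9 (≡231 mod 30), so (15,231,904)→(15,-9,16)
g: reduced (well bottom): (15,-9,16) with a≤c, −a<b≤a
reduced forms (15, -9, 16) vs (15, -9, 16) ⇒ equivalent

yes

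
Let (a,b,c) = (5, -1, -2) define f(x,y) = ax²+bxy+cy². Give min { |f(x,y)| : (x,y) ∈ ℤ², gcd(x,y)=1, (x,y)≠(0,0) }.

descent: ρ → (-2,5,2)  [lands on river]
river: ρ → (2,3,-4)
river: ρ → (-4,5,1)
river: ρ → (1,5,-4)
river: ρ → (-4,3,2)
river: ρ → (2,5,-2)
river: ρ → (-2,3,4)
river: ρ → (4,5,-1)
river: ρ → (-1,5,4)
river: ρ → (4,3,-2)
closes: descent 1, river 10
min |a| on river = 1

1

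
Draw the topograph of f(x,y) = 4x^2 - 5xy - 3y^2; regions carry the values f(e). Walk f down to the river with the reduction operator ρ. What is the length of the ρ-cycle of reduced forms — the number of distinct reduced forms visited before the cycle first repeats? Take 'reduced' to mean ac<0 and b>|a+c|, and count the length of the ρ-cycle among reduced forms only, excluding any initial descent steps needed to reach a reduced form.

D = 73, ⌊√D⌋ = 8
descent: ρ → (-3,5,4)  [lands on river]
river: ρ → (4,3,-4)
river: ρ → (-4,5,3)
river: ρ → (3,7,-2)
river: ρ → (-2,5,6)
river: ρ → (6,7,-1)
river: ρ → (-1,7,6)
river: ρ → (6,5,-2)
river: ρ → (-2,7,3)
river: ρ → (3,5,-4)
river: ρ → (-4,3,4)
river: ρ → (4,5,-3)
river: ρ → (-3,7,2)
river: ρ → (2,5,-6)
river: ρ → (-6,7,1)
river: ρ → (1,7,-6)
river: ρ → (-6,5,2)
river: ρ → (2,7,-3)
ρ-cycle length = 18 (tail of 1 descent step not counted)

18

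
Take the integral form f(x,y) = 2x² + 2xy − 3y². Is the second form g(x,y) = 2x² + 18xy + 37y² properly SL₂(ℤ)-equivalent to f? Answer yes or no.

D₁ = 28, D₂ = 28
river cycle of f (length 4): (-3, 4, 1), (1, 4, -3), (-3, 2, 2), (2, 2, -3)
river cycle of g (length 4): (2, 2, -3), (-3, 4, 1), (1, 4, -3), (-3, 2, 2)
cycles coincide ⇒ equivalent

yes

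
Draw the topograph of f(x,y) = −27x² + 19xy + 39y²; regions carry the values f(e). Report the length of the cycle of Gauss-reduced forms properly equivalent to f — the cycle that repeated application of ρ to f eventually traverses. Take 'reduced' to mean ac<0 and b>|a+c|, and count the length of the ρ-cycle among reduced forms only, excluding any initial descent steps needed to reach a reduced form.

D = 4573, ⌊√D⌋ = 67
river: ρ → (39,59,-7)
river: ρ → (-7,67,3)
river: ρ → (3,65,-29)
river: ρ → (-29,51,17)
river: ρ → (17,51,-29)
river: ρ → (-29,65,3)
river: ρ → (3,67,-7)
river: ρ → (-7,59,39)
river: ρ → (39,19,-27)
river: ρ → (-27,35,31)
river: ρ → (31,27,-31)
river: ρ → (-31,35,27)
river: ρ → (27,19,-39)
river: ρ → (-39,59,7)
river: ρ → (7,67,-3)
river: ρ → (-3,65,29)
river: ρ → (29,51,-17)
river: ρ → (-17,51,29)
river: ρ → (29,65,-3)
river: ρ → (-3,67,7)
river: ρ → (7,59,-39)
river: ρ → (-39,19,27)
river: ρ → (27,35,-31)
river: ρ → (-31,27,31)
river: ρ → (31,35,-27)
river: ρ → (-27,19,39)
ρ-cycle length = 26 (tail of 0 descent steps not counted)

26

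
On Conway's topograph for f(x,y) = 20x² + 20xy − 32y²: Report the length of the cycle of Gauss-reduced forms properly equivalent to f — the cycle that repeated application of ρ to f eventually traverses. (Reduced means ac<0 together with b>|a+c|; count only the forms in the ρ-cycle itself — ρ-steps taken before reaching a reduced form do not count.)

D = 2960, ⌊√D⌋ = 54
river: ρ → (-32,44,8)
river: ρ → (8,52,-8)
river: ρ → (-8,44,32)
river: ρ → (32,20,-20)
river: ρ → (-20,20,32)
river: ρ → (32,44,-8)
river: ρ → (-8,52,8)
river: ρ → (8,44,-32)
river: ρ → (-32,20,20)
river: ρ → (20,20,-32)
ρ-cycle length = 10 (tail of 0 descent steps not counted)

10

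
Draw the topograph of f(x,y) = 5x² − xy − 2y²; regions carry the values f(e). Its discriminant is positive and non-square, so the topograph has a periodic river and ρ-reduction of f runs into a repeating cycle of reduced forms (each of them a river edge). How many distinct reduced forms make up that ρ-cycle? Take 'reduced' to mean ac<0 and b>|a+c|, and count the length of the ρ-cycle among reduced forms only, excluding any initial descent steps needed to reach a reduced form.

D = 41, ⌊√D⌋ = 6
descent: ρ → (-2,5,2)  [lands on river]
river: ρ → (2,3,-4)
river: ρ → (-4,5,1)
river: ρ → (1,5,-4)
river: ρ → (-4,3,2)
river: ρ → (2,5,-2)
river: ρ → (-2,3,4)
river: ρ → (4,5,-1)
river: ρ → (-1,5,4)
river: ρ → (4,3,-2)
ρ-cycle length = 10 (tail of 1 descent step not counted)

10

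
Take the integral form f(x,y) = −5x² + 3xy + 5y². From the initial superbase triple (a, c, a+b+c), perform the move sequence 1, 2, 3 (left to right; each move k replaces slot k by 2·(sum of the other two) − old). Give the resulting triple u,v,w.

start (-5,5,3) = (f(1,0),f(0,1),f(1,1))
replace slot 1: 2·(5+3) − (-5) = 21 → (21,5,3)
replace slot 2: 2·(21+3) − 5 = 43 → (21,43,3)
replace slot 3: 2·(21+43) − 3 = 125 → (21,43,125)

21,43,125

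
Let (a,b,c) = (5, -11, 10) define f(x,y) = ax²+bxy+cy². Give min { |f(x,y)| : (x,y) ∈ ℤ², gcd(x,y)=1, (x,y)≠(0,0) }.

translate: b→-1 (≡-11 mod 10), so (5,-11,10)→(5,-1,4)
flip: (5,-1,4)→(4,1,5)
reduced (well bottom): (4,1,5) with a≤c, −a<b≤a
well minimum = a = 4

4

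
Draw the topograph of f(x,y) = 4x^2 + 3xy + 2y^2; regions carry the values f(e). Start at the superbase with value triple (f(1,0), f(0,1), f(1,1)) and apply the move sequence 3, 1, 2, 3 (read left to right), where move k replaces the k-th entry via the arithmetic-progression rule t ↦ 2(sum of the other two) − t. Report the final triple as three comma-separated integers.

start (4,2,9) = (f(1,0),f(0,1),f(1,1))
replace slot 3: 2·(4+2) − 9 = 3 → (4,2,3)
replace slot 1: 2·(2+3) − 4 = 6 → (6,2,3)
replace slot 2: 2·(6+3) − 2 = 16 → (6,16,3)
replace slot 3: 2·(6+16) − 3 = 41 → (6,16,41)

6,16,41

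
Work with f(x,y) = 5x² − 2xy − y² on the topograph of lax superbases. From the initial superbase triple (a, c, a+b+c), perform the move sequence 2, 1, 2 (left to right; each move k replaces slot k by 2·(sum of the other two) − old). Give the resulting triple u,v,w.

start (5,-1,2) = (f(1,0),f(0,1),f(1,1))
replace slot 2: 2·(5+2) − (-1) = 15 → (5,15,2)
replace slot 1: 2·(15+2) − 5 = 29 → (29,15,2)
replace slot 2: 2·(29+2) − 15 = 47 → (29,47,2)

29,47,2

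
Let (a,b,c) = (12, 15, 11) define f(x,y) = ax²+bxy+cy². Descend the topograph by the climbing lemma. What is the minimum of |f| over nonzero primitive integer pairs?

translate: b→-9 (≡15 mod 24), so (12,15,11)→(12,-9,8)
flip: (12,-9,8)→(8,9,12)
translate: b→-7 (≡9 mod 16), so (8,9,12)→(8,-7,11)
reduced (well bottom): (8,-7,11) with a≤c, −a<b≤a
well minimum = a = 8

8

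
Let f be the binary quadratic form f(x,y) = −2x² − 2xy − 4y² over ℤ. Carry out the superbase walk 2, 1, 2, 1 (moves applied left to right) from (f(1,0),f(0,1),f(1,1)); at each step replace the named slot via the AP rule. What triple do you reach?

start (-2,-4,-8) = (f(1,0),f(0,1),f(1,1))
replace slot 2: 2·((-2)+(-8)) − (-4) = -16 → (-2,-16,-8)
replace slot 1: 2·((-16)+(-8)) − (-2) = -46 → (-46,-16,-8)
replace slot 2: 2·((-46)+(-8)) − (-16) = -92 → (-46,-92,-8)
replace slot 1: 2·((-92)+(-8)) − (-46) = -154 → (-154,-92,-8)

-154,-92,-8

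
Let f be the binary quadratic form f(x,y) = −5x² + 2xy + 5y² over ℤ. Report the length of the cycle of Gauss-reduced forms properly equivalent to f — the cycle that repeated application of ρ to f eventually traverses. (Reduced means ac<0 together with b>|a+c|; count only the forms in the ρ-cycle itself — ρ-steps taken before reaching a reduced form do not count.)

D = 104, ⌊√D⌋ = 10
river: ρ → (5,8,-2)
river: ρ → (-2,8,5)
river: ρ → (5,2,-5)
river: ρ → (-5,8,2)
river: ρ → (2,8,-5)
river: ρ → (-5,2,5)
ρ-cycle length = 6 (tail of 0 descent steps not counted)

6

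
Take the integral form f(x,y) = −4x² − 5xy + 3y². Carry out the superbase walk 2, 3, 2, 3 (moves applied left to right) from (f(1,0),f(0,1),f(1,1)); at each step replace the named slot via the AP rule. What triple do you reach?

start (-4,3,-6) = (f(1,0),f(0,1),f(1,1))
replace slot 2: 2·((-4)+(-6)) − 3 = -23 → (-4,-23,-6)
replace slot 3: 2·((-4)+(-23)) − (-6) = -48 → (-4,-23,-48)
replace slot 2: 2·((-4)+(-48)) − (-23) = -81 → (-4,-81,-48)
replace slot 3: 2·((-4)+(-81)) − (-48) = -122 → (-4,-81,-122)

-4,-81,-122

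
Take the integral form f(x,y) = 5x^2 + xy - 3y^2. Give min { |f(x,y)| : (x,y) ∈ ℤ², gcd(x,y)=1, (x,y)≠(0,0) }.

descent: ρ → (-3,5,3)  [lands on river]
river: ρ → (3,7,-1)
river: ρ → (-1,7,3)
river: ρ → (3,5,-3)
river: ρ → (-3,7,1)
river: ρ → (1,7,-3)
closes: descent 1, river 6
min |a| on river = 1

1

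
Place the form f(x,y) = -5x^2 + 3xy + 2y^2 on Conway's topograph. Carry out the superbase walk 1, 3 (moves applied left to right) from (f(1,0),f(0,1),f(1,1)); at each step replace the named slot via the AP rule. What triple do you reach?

start (-5,2,0) = (f(1,0),f(0,1),f(1,1))
replace slot 1: 2·(2+0) − (-5) = 9 → (9,2,0)
replace slot 3: 2·(9+2) − 0 = 22 → (9,2,22)

9,2,22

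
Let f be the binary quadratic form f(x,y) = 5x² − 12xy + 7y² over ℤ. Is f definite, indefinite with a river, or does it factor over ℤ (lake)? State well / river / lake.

D = b²−4ac = (-12)² − 4·5·7 = 4
D = 2² is a perfect square ⇒ form factors over ℤ ⇒ lakes

lake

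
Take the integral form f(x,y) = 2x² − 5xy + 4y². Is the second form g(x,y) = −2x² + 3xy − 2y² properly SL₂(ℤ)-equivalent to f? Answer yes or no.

D₁ = -7, D₂ = -7
f: translate: b→-1 (≡-5 mod 4), so (2,-5,4)→(2,-1,1)
f: flip: (2,-1,1)→(1,1,2)
f: reduced (well bottom): (1,1,2) with a≤c, −a<b≤a
g is negative-definite; reduce −g:
−g: translate: b→1 (≡-3 mod 4), so (2,-3,2)→(2,1,1)
−g: flip: (2,1,1)→(1,-1,2)
−g: translate: b→1 (≡-1 mod 2), so (1,-1,2)→(1,1,2)
−g: reduced (well bottom): (1,1,2) with a≤c, −a<b≤a
flip sign back: reduced form of g is (-1,-1,-2)
reduced forms (1, 1, 2) vs (-1, -1, -2) ⇒ inequivalent

no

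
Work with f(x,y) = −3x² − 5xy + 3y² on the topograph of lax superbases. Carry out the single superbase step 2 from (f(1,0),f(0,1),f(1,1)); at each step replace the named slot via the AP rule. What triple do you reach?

start (-3,3,-5) = (f(1,0),f(0,1),f(1,1))
replace slot 2: 2·((-3)+(-5)) − 3 = -19 → (-3,-19,-5)

-3,-19,-5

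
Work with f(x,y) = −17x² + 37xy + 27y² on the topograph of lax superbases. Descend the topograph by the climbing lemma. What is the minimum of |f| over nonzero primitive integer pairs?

river: ρ → (27,17,-27)
river: ρ → (-27,37,17)
river: ρ → (17,31,-33)
river: ρ → (-33,35,15)
river: ρ → (15,55,-3)
river: ρ → (-3,53,33)
river: ρ → (33,13,-23)
river: ρ → (-23,33,23)
river: ρ → (23,13,-33)
river: ρ → (-33,53,3)
river: ρ → (3,55,-15)
river: ρ → (-15,35,33)
river: ρ → (33,31,-17)
river: ρ → (-17,37,27)
closes: descent 0, river 14
min |a| on river = 3

3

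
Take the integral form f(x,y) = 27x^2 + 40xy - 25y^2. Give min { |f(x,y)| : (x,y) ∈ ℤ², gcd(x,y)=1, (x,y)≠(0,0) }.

river: ρ → (-25,60,7)
river: ρ → (7,52,-57)
river: ρ → (-57,62,2)
river: ρ → (2,62,-57)
river: ρ → (-57,52,7)
river: ρ → (7,60,-25)
river: ρ → (-25,40,27)
river: ρ → (27,14,-38)
river: ρ → (-38,62,3)
river: ρ → (3,64,-17)
river: ρ → (-17,38,42)
river: ρ → (42,46,-13)
river: ρ → (-13,58,18)
river: ρ → (18,50,-25)
river: ρ → (-25,50,18)
river: ρ → (18,58,-13)
river: ρ → (-13,46,42)
river: ρ → (42,38,-17)
river: ρ → (-17,64,3)
river: ρ → (3,62,-38)
river: ρ → (-38,14,27)
river: ρ → (27,40,-25)
closes: descent 0, river 22
min |a| on river = 2

2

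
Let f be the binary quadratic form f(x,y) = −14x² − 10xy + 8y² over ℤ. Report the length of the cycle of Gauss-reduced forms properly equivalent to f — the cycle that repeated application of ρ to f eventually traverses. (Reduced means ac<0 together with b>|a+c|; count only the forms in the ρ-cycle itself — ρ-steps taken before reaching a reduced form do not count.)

D = 548, ⌊√D⌋ = 23
descent: ρ → (8,10,-14)  [lands on river]
river: ρ → (-14,18,4)
river: ρ → (4,22,-4)
river: ρ → (-4,18,14)
river: ρ → (14,10,-8)
river: ρ → (-8,22,2)
river: ρ → (2,22,-8)
river: ρ → (-8,10,14)
river: ρ → (14,18,-4)
river: ρ → (-4,22,4)
river: ρ → (4,18,-14)
river: ρ → (-14,10,8)
river: ρ → (8,22,-2)
river: ρ → (-2,22,8)
ρ-cycle length = 14 (tail of 1 descent step not counted)

14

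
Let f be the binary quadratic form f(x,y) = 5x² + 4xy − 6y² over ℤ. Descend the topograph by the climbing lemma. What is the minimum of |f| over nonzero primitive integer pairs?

river: ρ → (-6,8,3)
river: ρ → (3,10,-3)
river: ρ → (-3,8,6)
river: ρ → (6,4,-5)
river: ρ → (-5,6,5)
river: ρ → (5,4,-6)
closes: descent 0, river 6
min |a| on river = 3

3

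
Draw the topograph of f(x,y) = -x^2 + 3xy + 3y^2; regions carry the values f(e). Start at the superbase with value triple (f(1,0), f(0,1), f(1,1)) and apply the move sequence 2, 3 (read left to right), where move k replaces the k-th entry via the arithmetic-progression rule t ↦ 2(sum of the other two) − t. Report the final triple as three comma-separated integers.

start (-1,3,5) = (f(1,0),f(0,1),f(1,1))
replace slot 2: 2·((-1)+5) − 3 = 5 → (-1,5,5)
replace slot 3: 2·((-1)+5) − 5 = 3 → (-1,5,3)

-1,5,3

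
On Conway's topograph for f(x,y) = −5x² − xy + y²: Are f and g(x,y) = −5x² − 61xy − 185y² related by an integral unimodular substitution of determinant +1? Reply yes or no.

D₁ = 21, D₂ = 21
river cycle of f (length 2): (1, 3, -3), (-3, 3, 1)
river cycle of g (length 2): (1, 3, -3), (-3, 3, 1)
cycles coincide ⇒ equivalent

yes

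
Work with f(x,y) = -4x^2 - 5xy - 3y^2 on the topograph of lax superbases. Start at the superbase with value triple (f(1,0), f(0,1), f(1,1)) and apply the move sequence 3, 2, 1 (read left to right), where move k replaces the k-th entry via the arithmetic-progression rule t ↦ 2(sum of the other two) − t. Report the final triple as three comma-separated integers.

start (-4,-3,-12) = (f(1,0),f(0,1),f(1,1))
replace slot 3: 2·((-4)+(-3)) − (-12) = -2 → (-4,-3,-2)
replace slot 2: 2·((-4)+(-2)) − (-3) = -9 → (-4,-9,-2)
replace slot 1: 2·((-9)+(-2)) − (-4) = -18 → (-18,-9,-2)

-18,-9,-2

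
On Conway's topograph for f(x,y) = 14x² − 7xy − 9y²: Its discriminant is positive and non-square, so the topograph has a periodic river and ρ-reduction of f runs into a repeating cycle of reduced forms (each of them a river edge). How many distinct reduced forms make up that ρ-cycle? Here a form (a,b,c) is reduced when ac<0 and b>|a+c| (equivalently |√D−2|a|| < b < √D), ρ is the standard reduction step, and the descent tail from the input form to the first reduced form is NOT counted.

D = 553, ⌊√D⌋ = 23
descent: ρ → (-9,7,14)  [lands on river]
river: ρ → (14,21,-2)
river: ρ → (-2,23,3)
river: ρ → (3,19,-16)
river: ρ → (-16,13,6)
river: ρ → (6,23,-1)
river: ρ → (-1,23,6)
river: ρ → (6,13,-16)
river: ρ → (-16,19,3)
river: ρ → (3,23,-2)
river: ρ → (-2,21,14)
river: ρ → (14,7,-9)
river: ρ → (-9,11,12)
river: ρ → (12,13,-8)
river: ρ → (-8,19,6)
river: ρ → (6,17,-11)
river: ρ → (-11,5,12)
river: ρ → (12,19,-4)
river: ρ → (-4,21,7)
river: ρ → (7,21,-4)
river: ρ → (-4,19,12)
river: ρ → (12,5,-11)
river: ρ → (-11,17,6)
river: ρ → (6,19,-8)
river: ρ → (-8,13,12)
river: ρ → (12,11,-9)
ρ-cycle length = 26 (tail of 1 descent step not counted)

26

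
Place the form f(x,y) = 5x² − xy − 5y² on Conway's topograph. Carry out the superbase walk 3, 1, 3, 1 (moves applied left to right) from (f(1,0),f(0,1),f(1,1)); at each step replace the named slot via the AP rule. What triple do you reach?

start (5,-5,-1) = (f(1,0),f(0,1),f(1,1))
replace slot 3: 2·(5+(-5)) − (-1) = 1 → (5,-5,1)
replace slot 1: 2·((-5)+1) − 5 = -13 → (-13,-5,1)
replace slot 3: 2·((-13)+(-5)) − 1 = -37 → (-13,-5,-37)
replace slot 1: 2·((-5)+(-37)) − (-13) = -71 → (-71,-5,-37)

-71,-5,-37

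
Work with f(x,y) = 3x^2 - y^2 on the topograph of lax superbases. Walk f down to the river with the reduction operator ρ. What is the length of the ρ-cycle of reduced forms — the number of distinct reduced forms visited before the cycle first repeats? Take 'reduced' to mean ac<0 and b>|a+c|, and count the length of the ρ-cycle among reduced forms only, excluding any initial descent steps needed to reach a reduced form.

D = 12, ⌊√D⌋ = 3
descent: ρ → (-1,2,2)  [lands on river]
river: ρ → (2,2,-1)
ρ-cycle length = 2 (tail of 1 descent step not counted)

2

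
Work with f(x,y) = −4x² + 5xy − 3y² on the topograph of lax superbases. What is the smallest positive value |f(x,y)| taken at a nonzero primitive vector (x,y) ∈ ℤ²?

translate: b→3 (≡-5 mod 8), so (4,-5,3)→(4,3,2)
flip: (4,3,2)→(2,-3,4)
translate: b→1 (≡-3 mod 4), so (2,-3,4)→(2,1,3)
reduced (well bottom): (2,1,3) with a≤c, −a<b≤a
well minimum |f| = |-2| = 2 (negative-definite)

2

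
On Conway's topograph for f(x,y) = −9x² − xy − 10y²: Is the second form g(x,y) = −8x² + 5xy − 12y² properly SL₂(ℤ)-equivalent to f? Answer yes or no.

D₁ = -359, D₂ = -359
f is negative-definite; reduce −f:
−f: reduced (well bottom): (9,1,10) with a≤c, −a<b≤a
flip sign back: reduced form of f is (-9,-1,-10)
g is negative-definite; reduce −g:
−g: reduced (well bottom): (8,-5,12) with a≤c, −a<b≤a
flip sign back: reduced form of g is (-8,5,-12)
reduced forms (-9, -1, -10) vs (-8, 5, -12) ⇒ inequivalent

no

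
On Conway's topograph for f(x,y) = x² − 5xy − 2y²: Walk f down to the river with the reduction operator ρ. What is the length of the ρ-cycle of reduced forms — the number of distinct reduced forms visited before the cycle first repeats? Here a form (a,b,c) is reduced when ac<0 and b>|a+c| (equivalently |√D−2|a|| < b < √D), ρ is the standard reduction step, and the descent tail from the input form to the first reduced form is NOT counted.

D = 33, ⌊√D⌋ = 5
descent: ρ → (-2,5,1)  [lands on river]
river: ρ → (1,5,-2)
river: ρ → (-2,3,3)
river: ρ → (3,3,-2)
ρ-cycle length = 4 (tail of 1 descent step not counted)

4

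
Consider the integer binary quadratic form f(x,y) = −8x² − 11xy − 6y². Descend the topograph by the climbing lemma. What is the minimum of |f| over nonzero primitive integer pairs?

translate: b→-5 (≡11 mod 16), so (8,11,6)→(8,-5,3)
flip: (8,-5,3)→(3,5,8)
translate: b→-1 (≡5 mod 6), so (3,5,8)→(3,-1,6)
reduced (well bottom): (3,-1,6) with a≤c, −a<b≤a
well minimum |f| = |-3| = 3 (negative-definite)

3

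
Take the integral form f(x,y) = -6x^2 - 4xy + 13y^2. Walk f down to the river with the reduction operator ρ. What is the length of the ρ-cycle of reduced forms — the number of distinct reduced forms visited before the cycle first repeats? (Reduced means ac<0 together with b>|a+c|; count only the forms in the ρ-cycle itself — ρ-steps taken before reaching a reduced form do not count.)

D = 328, ⌊√D⌋ = 18
descent: ρ → (13,4,-6)
descent: ρ → (-6,8,11)  [lands on river]
river: ρ → (11,14,-3)
river: ρ → (-3,16,6)
river: ρ → (6,8,-11)
river: ρ → (-11,14,3)
river: ρ → (3,16,-6)
ρ-cycle length = 6 (tail of 2 descent steps not counted)

6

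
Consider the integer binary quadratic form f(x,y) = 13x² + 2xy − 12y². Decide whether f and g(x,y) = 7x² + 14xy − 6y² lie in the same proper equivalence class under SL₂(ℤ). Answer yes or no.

D₁ = 628, D₂ = 364
discriminants differ ⇒ not SL₂(ℤ)-equivalent

no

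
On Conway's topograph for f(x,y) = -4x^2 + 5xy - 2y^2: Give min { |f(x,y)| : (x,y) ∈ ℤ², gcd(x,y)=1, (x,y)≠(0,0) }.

translate: b→3 (≡-5 mod 8), so (4,-5,2)→(4,3,1)
flip: (4,3,1)→(1,-3,4)
translate: b→1 (≡-3 mod 2), so (1,-3,4)→(1,1,2)
reduced (well bottom): (1,1,2) with a≤c, −a<b≤a
well minimum |f| = |-1| = 1 (negative-definite)

1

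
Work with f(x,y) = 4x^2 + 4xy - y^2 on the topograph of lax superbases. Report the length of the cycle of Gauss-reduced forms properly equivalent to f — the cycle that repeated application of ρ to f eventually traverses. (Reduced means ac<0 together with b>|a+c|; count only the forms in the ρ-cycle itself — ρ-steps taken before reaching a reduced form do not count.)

D = 32, ⌊√D⌋ = 5
river: ρ → (-1,4,4)
river: ρ → (4,4,-1)
ρ-cycle length = 2 (tail of 0 descent steps not counted)

2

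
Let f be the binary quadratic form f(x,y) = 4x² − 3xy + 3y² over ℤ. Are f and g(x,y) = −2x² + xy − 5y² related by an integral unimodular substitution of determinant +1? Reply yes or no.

D₁ = -39, D₂ = -39
f: flip: (4,-3,3)→(3,3,4)
f: reduced (well bottom): (3,3,4) with a≤c, −a<b≤a
g is negative-definite; reduce −g:
−g: reduced (well bottom): (2,-1,5) with a≤c, −a<b≤a
flip sign back: reduced form of g is (-2,1,-5)
reduced forms (3, 3, 4) vs (-2, 1, -5) ⇒ inequivalent

no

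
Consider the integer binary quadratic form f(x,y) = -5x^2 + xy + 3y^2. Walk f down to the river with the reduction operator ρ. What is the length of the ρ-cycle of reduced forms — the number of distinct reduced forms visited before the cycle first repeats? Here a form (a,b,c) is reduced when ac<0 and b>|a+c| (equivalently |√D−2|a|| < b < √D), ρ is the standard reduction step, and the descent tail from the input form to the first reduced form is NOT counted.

D = 61, ⌊√D⌋ = 7
descent: ρ → (3,5,-3)  [lands on river]
river: ρ → (-3,7,1)
river: ρ → (1,7,-3)
river: ρ → (-3,5,3)
river: ρ → (3,7,-1)
river: ρ → (-1,7,3)
ρ-cycle length = 6 (tail of 1 descent step not counted)

6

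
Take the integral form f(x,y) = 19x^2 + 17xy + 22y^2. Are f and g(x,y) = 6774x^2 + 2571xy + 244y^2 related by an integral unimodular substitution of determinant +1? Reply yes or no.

D₁ = -1383, D₂ = -1383
f: reduced (well bottom): (19,17,22) with a≤c, −a<b≤a
g: flip: (6774,2571,244)→(244,-2571,6774)
g: translate: b→-131 (≡-2571 mod 488), so (244,-2571,6774)→(244,-131,19)
g: flip: (244,-131,19)→(19,131,244)
g: translate: b→17 (≡131 mod 38), so (19,131,244)→(19,17,22)
g: reduced (well bottom): (19,17,22) with a≤c, −a<b≤a
reduced forms (19, 17, 22) vs (19, 17, 22) ⇒ equivalent

yes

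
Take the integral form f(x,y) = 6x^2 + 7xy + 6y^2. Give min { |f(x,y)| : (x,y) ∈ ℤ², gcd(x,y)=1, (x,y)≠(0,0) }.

translate: b→-5 (≡7 mod 12), so (6,7,6)→(6,-5,5)
flip: (6,-5,5)→(5,5,6)
reduced (well bottom): (5,5,6) with a≤c, −a<b≤a
well minimum = a = 5

5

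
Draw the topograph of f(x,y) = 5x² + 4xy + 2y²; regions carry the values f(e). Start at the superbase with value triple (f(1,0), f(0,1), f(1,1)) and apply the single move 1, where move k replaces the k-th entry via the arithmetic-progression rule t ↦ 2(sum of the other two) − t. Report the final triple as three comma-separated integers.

start (5,2,11) = (f(1,0),f(0,1),f(1,1))
replace slot 1: 2·(2+11) − 5 = 21 → (21,2,11)

21,2,11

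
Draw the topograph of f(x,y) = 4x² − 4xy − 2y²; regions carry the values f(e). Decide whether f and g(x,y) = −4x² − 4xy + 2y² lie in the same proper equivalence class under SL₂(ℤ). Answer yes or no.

D₁ = 48, D₂ = 48
river cycle of f (length 2): (-2, 4, 4), (4, 4, -2)
river cycle of g (length 2): (2, 4, -4), (-4, 4, 2)
cycles differ ⇒ inequivalent

no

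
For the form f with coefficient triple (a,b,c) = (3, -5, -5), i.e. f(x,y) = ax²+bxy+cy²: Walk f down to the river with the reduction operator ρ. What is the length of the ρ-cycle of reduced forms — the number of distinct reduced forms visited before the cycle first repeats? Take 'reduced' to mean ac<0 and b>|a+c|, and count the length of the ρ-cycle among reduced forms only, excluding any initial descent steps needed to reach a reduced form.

D = 85, ⌊√D⌋ = 9
descent: ρ → (-5,5,3)  [lands on river]
river: ρ → (3,7,-3)
river: ρ → (-3,5,5)
river: ρ → (5,5,-3)
river: ρ → (-3,7,3)
river: ρ → (3,5,-5)
ρ-cycle length = 6 (tail of 1 descent step not counted)

6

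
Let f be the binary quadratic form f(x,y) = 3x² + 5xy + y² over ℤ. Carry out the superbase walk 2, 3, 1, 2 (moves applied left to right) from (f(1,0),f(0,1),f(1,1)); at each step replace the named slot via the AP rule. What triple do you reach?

start (3,1,9) = (f(1,0),f(0,1),f(1,1))
replace slot 2: 2·(3+9) − 1 = 23 → (3,23,9)
replace slot 3: 2·(3+23) − 9 = 43 → (3,23,43)
replace slot 1: 2·(23+43) − 3 = 129 → (129,23,43)
replace slot 2: 2·(129+43) − 23 = 321 → (129,321,43)

129,321,43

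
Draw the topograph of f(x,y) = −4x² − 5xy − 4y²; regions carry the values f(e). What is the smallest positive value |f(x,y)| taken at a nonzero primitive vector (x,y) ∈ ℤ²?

translate: b→-3 (≡5 mod 8), so (4,5,4)→(4,-3,3)
flip: (4,-3,3)→(3,3,4)
reduced (well bottom): (3,3,4) with a≤c, −a<b≤a
well minimum |f| = |-3| = 3 (negative-definite)

3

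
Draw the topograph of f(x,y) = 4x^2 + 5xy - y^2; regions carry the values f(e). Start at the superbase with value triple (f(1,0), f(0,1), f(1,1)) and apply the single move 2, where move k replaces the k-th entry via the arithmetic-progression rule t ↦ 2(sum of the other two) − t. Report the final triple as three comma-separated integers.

start (4,-1,8) = (f(1,0),f(0,1),f(1,1))
replace slot 2: 2·(4+8) − (-1) = 25 → (4,25,8)

4,25,8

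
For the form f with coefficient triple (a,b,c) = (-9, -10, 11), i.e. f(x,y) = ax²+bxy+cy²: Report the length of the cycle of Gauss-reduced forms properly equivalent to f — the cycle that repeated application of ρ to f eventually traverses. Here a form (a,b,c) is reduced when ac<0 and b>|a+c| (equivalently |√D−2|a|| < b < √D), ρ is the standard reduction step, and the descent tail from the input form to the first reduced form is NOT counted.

D = 496, ⌊√D⌋ = 22
descent: ρ → (11,10,-9)  [lands on river]
river: ρ → (-9,8,12)
river: ρ → (12,16,-5)
river: ρ → (-5,14,15)
river: ρ → (15,16,-4)
river: ρ → (-4,16,15)
river: ρ → (15,14,-5)
river: ρ → (-5,16,12)
river: ρ → (12,8,-9)
river: ρ → (-9,10,11)
river: ρ → (11,12,-8)
river: ρ → (-8,20,3)
river: ρ → (3,22,-1)
river: ρ → (-1,22,3)
river: ρ → (3,20,-8)
river: ρ → (-8,12,11)
ρ-cycle length = 16 (tail of 1 descent step not counted)

16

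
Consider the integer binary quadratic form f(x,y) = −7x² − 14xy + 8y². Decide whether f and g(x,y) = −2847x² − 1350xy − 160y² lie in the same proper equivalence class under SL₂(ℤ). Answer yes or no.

D₁ = 420, D₂ = 420
river cycle of f (length 4): (8, 14, -7), (-7, 14, 8), (8, 18, -3), (-3, 18, 8)
river cycle of g (length 4): (-7, 14, 8), (8, 18, -3), (-3, 18, 8), (8, 14, -7)
cycles coincide ⇒ equivalent

yes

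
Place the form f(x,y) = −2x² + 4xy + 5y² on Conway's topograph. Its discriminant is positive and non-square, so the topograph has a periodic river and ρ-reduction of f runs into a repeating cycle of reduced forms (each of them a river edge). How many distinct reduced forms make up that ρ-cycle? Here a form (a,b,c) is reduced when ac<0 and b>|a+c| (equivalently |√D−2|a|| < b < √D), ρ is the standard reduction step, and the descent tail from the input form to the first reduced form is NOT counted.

D = 56, ⌊√D⌋ = 7
river: ρ → (5,6,-1)
river: ρ → (-1,6,5)
river: ρ → (5,4,-2)
river: ρ → (-2,4,5)
ρ-cycle length = 4 (tail of 0 descent steps not counted)

4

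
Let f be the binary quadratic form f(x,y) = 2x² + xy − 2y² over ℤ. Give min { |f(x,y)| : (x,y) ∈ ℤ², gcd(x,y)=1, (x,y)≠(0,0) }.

river: ρ → (-2,3,1)
river: ρ → (1,3,-2)
river: ρ → (-2,1,2)
river: ρ → (2,3,-1)
river: ρ → (-1,3,2)
river: ρ → (2,1,-2)
closes: descent 0, river 6
min |a| on river = 1

1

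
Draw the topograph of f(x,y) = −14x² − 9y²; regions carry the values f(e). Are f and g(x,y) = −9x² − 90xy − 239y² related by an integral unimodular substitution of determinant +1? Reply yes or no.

D₁ = -504, D₂ = -504
f is negative-definite; reduce −f:
−f: flip: (14,0,9)→(9,0,14)
−f: reduced (well bottom): (9,0,14) with a≤c, −a<b≤a
flip sign back: reduced form of f is (-9,0,-14)
g is negative-definite; reduce −g:
−g: translate: b→0 (≡90 mod 18), so (9,90,239)→(9,0,14)
−g: reduced (well bottom): (9,0,14) with a≤c, −a<b≤a
flip sign back: reduced form of g is (-9,0,-14)
reduced forms (-9, 0, -14) vs (-9, 0, -14) ⇒ equivalent

yes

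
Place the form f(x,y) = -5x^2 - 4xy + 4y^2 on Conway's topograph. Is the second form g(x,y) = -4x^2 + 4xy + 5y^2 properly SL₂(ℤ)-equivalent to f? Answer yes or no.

D₁ = 96, D₂ = 96
river cycle of f (length 4): (4, 4, -5), (-5, 6, 3), (3, 6, -5), (-5, 4, 4)
river cycle of g (length 4): (5, 6, -3), (-3, 6, 5), (5, 4, -4), (-4, 4, 5)
cycles differ ⇒ inequivalent

no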